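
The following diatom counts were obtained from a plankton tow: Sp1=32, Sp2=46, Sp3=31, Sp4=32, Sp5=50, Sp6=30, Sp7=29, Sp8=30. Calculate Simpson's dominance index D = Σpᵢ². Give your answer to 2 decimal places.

Total N = 32+46+31+32+50+30+29+30 = 280, so the proportions are 0.1143, 0.1643, 0.1107, 0.1143, 0.1786, 0.1071, 0.1036, 0.1071 (working shown to 4 dp, full precision carried).
D = 0.1143² + 0.1643² + 0.1107² + 0.1143² + 0.1786² + 0.1071² + 0.1036² + 0.1071² = 0.0131 + 0.0270 + 0.0123 + 0.0131 + 0.0319 + 0.0115 + 0.0107 + 0.0115 = 0.1309.
To 2 decimal places, D = 0.13.

0.13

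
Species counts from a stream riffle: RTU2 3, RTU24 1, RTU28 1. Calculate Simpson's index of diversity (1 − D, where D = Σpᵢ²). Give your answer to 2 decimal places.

0.56

Total N = 3+1+1 = 5, so the proportions are 0.6, 0.2, 0.2 (working shown to 4 dp, full precision carried).
D = 0.6² + 0.2² + 0.2² = 0.3600 + 0.0400 + 0.0400 = 0.4400.
So 1 − D = 0.5600, i.e. 0.56 to 2 decimal places.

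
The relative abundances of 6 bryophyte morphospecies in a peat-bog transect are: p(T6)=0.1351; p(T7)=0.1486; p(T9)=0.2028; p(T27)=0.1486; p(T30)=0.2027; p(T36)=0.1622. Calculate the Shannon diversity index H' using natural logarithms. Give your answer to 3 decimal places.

Each pᵢ ln pᵢ term (working shown to 5 dp, full precision carried): 0.1351×(-2.00174)=-0.27044, 0.1486×(-1.90650)=-0.28331, 0.2028×(-1.59554)=-0.32357, 0.1486×(-1.90650)=-0.28331, 0.2027×(-1.59603)=-0.32351, 0.1622×(-1.81893)=-0.29503.
Sum = -1.77917, so H' = 1.779.

1.779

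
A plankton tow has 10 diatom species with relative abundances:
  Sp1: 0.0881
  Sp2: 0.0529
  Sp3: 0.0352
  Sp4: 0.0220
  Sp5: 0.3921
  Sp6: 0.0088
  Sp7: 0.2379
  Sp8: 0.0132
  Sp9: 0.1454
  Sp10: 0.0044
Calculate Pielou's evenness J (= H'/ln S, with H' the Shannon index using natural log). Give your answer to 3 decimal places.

H' = −Σ pᵢ ln pᵢ = −((-0.21402) + (-0.15549) + (-0.11780) + (-0.08397) + (-0.36710) + (-0.04165) + (-0.34160) + (-0.05712) + (-0.28037) + (-0.02388)) = 1.68300 (working shown to 5 dp, full precision carried).
With S = 10 species, ln S = 2.30259, so J = 1.68300/2.30259 = 0.73092, i.e. 0.731 to 3 decimal places.

0.731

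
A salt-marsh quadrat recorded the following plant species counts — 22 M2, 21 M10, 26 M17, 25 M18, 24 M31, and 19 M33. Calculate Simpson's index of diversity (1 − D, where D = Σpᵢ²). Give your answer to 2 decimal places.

0.83

Total N = 22+21+26+25+24+19 = 137, so the proportions are 0.1606, 0.1533, 0.1898, 0.1825, 0.1752, 0.1387 (working shown to 4 dp, full precision carried).
D = 0.1606² + 0.1533² + 0.1898² + 0.1825² + 0.1752² + 0.1387² = 0.0258 + 0.0235 + 0.0360 + 0.0333 + 0.0307 + 0.0192 = 0.1685.
So 1 − D = 0.8315, i.e. 0.83 to 2 decimal places.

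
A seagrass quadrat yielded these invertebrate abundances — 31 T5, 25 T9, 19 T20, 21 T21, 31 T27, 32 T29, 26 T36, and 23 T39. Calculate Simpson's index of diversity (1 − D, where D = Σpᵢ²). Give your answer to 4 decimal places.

Total N = 31+25+19+21+31+32+26+23 = 208, so the proportions are 0.149038, 0.120192, 0.091346, 0.100962, 0.149038, 0.153846, 0.125, 0.110577 (working shown to 6 dp, full precision carried).
D = 0.149038² + 0.120192² + 0.091346² + 0.100962² + 0.149038² + 0.153846² + 0.125² + 0.110577² = 0.022212 + 0.014446 + 0.008344 + 0.010193 + 0.022212 + 0.023669 + 0.015625 + 0.012227 = 0.128929.
So 1 − D = 0.871071, i.e. 0.8711 to 4 decimal places.

0.8711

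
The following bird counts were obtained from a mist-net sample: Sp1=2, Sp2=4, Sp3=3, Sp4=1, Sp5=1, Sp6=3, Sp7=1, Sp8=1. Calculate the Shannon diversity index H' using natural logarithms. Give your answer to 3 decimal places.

1.927

Total N = 2+4+3+1+1+3+1+1 = 16, so the proportions are 0.125, 0.25, 0.1875, 0.0625, 0.0625, 0.1875, 0.0625, 0.0625 (working shown to 5 dp, full precision carried).
Each pᵢ ln pᵢ term: 0.125×(-2.07944)=-0.25993, 0.25×(-1.38629)=-0.34657, 0.1875×(-1.67398)=-0.31387, 0.0625×(-2.77259)=-0.17329, 0.0625×(-2.77259)=-0.17329, 0.1875×(-1.67398)=-0.31387, 0.0625×(-2.77259)=-0.17329, 0.0625×(-2.77259)=-0.17329.
Sum = -1.92739, so H' = 1.927.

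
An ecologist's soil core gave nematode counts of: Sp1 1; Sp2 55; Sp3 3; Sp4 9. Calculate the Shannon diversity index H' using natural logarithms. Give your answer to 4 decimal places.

Total N = 1+55+3+9 = 68, so the proportions are 0.014706, 0.808824, 0.044118, 0.132353 (working shown to 6 dp, full precision carried).
Each pᵢ ln pᵢ term: 0.014706×(-4.219508)=-0.062052, 0.808824×(-0.212175)=-0.171612, 0.044118×(-3.120895)=-0.137687, 0.132353×(-2.022283)=-0.267655.
Sum = -0.639005, so H' = 0.6390.

0.6390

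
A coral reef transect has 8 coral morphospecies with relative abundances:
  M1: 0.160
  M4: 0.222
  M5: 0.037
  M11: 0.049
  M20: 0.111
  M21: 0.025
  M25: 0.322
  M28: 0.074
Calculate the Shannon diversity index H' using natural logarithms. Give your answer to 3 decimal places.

1.791

Each pᵢ ln pᵢ term (working shown to 5 dp, full precision carried): 0.16×(-1.83258)=-0.29321, 0.222×(-1.50508)=-0.33413, 0.037×(-3.29684)=-0.12198, 0.049×(-3.01593)=-0.14778, 0.111×(-2.19823)=-0.24400, 0.025×(-3.68888)=-0.09222, 0.322×(-1.13320)=-0.36489, 0.074×(-2.60369)=-0.19267.
Sum = -1.79089, so H' = 1.791.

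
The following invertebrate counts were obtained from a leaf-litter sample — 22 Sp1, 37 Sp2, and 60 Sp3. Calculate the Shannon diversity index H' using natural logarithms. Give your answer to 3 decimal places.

Total N = 22+37+60 = 119, so the proportions are 0.18487, 0.31092, 0.5042 (working shown to 5 dp, full precision carried).
Each pᵢ ln pᵢ term: 0.18487×(-1.68808)=-0.31208, 0.31092×(-1.16821)=-0.36322, 0.5042×(-0.68478)=-0.34527.
Sum = -1.02057, so H' = 1.021.

1.021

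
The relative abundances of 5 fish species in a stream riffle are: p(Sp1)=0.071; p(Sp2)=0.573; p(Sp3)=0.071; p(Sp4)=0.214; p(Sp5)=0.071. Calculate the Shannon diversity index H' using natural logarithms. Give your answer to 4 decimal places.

1.2124

Each pᵢ ln pᵢ term (working shown to 6 dp, full precision carried): 0.071×(-2.645075)=-0.187800, 0.573×(-0.556870)=-0.319086, 0.071×(-2.645075)=-0.187800, 0.214×(-1.541779)=-0.329941, 0.071×(-2.645075)=-0.187800.
Sum = -1.212428, so H' = 1.2124.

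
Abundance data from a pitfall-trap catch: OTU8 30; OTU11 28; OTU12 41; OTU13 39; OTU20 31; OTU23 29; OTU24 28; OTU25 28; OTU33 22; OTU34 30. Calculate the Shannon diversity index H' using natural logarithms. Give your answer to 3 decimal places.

2.288

Total N = 30+28+41+39+31+29+28+28+22+30 = 306, so the proportions are 0.09804, 0.0915, 0.13399, 0.12745, 0.10131, 0.09477, 0.0915, 0.0915, 0.0719, 0.09804 (working shown to 5 dp, full precision carried).
Each pᵢ ln pᵢ term: 0.09804×(-2.32239)=-0.22769, 0.0915×(-2.39138)=-0.21882, 0.13399×(-2.01001)=-0.26932, 0.12745×(-2.06002)=-0.26255, 0.10131×(-2.28960)=-0.23195, 0.09477×(-2.35629)=-0.22331, 0.0915×(-2.39138)=-0.21882, 0.0915×(-2.39138)=-0.21882, 0.0719×(-2.63254)=-0.18927, 0.09804×(-2.32239)=-0.22769.
Sum = -2.28822, so H' = 2.288.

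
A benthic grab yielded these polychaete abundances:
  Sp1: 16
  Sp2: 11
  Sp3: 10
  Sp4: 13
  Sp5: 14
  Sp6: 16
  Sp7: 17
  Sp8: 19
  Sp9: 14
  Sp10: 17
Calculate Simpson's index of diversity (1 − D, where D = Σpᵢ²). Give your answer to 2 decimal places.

Total N = 16+11+10+13+14+16+17+19+14+17 = 147, so the proportions are 0.1088, 0.0748, 0.068, 0.0884, 0.0952, 0.1088, 0.1156, 0.1293, 0.0952, 0.1156 (working shown to 4 dp, full precision carried).
D = 0.1088² + 0.0748² + 0.068² + 0.0884² + 0.0952² + 0.1088² + 0.1156² + 0.1293² + 0.0952² + 0.1156² = 0.0118 + 0.0056 + 0.0046 + 0.0078 + 0.0091 + 0.0118 + 0.0134 + 0.0167 + 0.0091 + 0.0134 = 0.1033.
So 1 − D = 0.8967, i.e. 0.90 to 2 decimal places.

0.90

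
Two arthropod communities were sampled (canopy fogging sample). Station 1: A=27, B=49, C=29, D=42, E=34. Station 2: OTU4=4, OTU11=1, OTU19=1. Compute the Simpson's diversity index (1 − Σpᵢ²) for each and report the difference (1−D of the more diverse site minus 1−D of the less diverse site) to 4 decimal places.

0.2897

Station 1: N=181, proportions 0.149171, 0.270718, 0.160221, 0.232044, 0.187845, giving 1−D = 0.789658 (working shown to 6 dp, full precision carried).
Station 2: N=6, proportions 0.666667, 0.166667, 0.166667, giving 1−D = 0.500000.
Difference = |0.789658 − 0.500000| = 0.289658, i.e. 0.2897 to 4 decimal places.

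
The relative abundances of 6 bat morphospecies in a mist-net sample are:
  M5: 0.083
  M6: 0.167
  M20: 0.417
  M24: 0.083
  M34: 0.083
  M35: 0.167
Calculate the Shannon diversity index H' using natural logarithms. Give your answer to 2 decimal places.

Each pᵢ ln pᵢ term (working shown to 4 dp, full precision carried): 0.083×(-2.4889)=-0.2066, 0.167×(-1.7898)=-0.2989, 0.417×(-0.8747)=-0.3647, 0.083×(-2.4889)=-0.2066, 0.083×(-2.4889)=-0.2066, 0.167×(-1.7898)=-0.2989.
Sum = -1.5823, so H' = 1.58.

1.58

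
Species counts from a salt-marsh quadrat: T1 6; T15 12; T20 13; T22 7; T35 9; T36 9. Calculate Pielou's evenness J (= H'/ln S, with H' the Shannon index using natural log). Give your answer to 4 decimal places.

Total N = 6+12+13+7+9+9 = 56, so the proportions are 0.107143, 0.214286, 0.232143, 0.125, 0.160714, 0.160714 (working shown to 6 dp, full precision carried).
H' = −Σ pᵢ ln pᵢ = −((-0.239313) + (-0.330095) + (-0.339022) + (-0.259930) + (-0.293806) + (-0.293806)) = 1.755973.
With S = 6 species, ln S = 1.791759, so J = 1.755973/1.791759 = 0.980027, i.e. 0.9800 to 4 decimal places.

0.9800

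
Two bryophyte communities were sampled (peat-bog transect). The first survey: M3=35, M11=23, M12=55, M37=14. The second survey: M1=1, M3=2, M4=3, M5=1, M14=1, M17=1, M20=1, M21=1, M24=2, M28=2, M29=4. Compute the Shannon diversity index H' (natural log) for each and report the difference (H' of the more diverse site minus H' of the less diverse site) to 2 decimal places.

The first survey: N=127, proportions 0.2756, 0.1811, 0.4331, 0.1102, giving H' = 1.2701 (working shown to 4 dp, full precision carried).
The second survey: N=19, proportions 0.0526, 0.1053, 0.1579, 0.0526, 0.0526, 0.0526, 0.0526, 0.0526, 0.1053, 0.1053, 0.2105, giving H' = 2.2602.
Difference = |1.2701 − 2.2602| = 0.9901, i.e. 0.99 to 2 decimal places.

0.99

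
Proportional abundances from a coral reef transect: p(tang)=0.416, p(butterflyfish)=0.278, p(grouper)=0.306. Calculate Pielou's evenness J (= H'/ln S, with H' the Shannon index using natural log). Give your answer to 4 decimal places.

0.9859

H' = −Σ pᵢ ln pᵢ = −((-0.364861) + (-0.355877) + (-0.362356)) = 1.083094 (working shown to 6 dp, full precision carried).
With S = 3 species, ln S = 1.098612, so J = 1.083094/1.098612 = 0.985875, i.e. 0.9859 to 4 decimal places.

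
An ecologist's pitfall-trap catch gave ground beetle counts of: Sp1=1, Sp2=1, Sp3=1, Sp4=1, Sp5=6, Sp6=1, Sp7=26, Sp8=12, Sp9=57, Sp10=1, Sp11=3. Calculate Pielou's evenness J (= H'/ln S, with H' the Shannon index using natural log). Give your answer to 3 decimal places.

0.599

Total N = 1+1+1+1+6+1+26+12+57+1+3 = 110, so the proportions are 0.00909, 0.00909, 0.00909, 0.00909, 0.05455, 0.00909, 0.23636, 0.10909, 0.51818, 0.00909, 0.02727 (working shown to 5 dp, full precision carried).
H' = −Σ pᵢ ln pᵢ = −((-0.04273) + (-0.04273) + (-0.04273) + (-0.04273) + (-0.15866) + (-0.04273) + (-0.34093) + (-0.24170) + (-0.34067) + (-0.04273) + (-0.09823)) = 1.43657.
With S = 11 species, ln S = 2.39790, so J = 1.43657/2.39790 = 0.59910, i.e. 0.599 to 3 decimal places.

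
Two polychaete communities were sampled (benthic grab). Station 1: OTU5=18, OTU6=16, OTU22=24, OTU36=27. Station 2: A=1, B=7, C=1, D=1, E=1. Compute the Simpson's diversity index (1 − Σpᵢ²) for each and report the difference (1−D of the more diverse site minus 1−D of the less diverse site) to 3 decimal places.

0.177

Station 1: N=85, proportions 0.21176, 0.18824, 0.28235, 0.31765, giving 1−D = 0.73910 (working shown to 5 dp, full precision carried).
Station 2: N=11, proportions 0.09091, 0.63636, 0.09091, 0.09091, 0.09091, giving 1−D = 0.56198.
Difference = |0.73910 − 0.56198| = 0.17712, i.e. 0.177 to 3 decimal places.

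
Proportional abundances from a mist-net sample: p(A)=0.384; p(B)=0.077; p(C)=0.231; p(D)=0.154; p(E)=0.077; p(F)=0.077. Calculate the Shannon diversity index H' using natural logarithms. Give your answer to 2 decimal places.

Each pᵢ ln pᵢ term (working shown to 4 dp, full precision carried): 0.384×(-0.9571)=-0.3675, 0.077×(-2.5639)=-0.1974, 0.231×(-1.4653)=-0.3385, 0.154×(-1.8708)=-0.2881, 0.077×(-2.5639)=-0.1974, 0.077×(-2.5639)=-0.1974.
Sum = -1.5864, so H' = 1.59.

1.59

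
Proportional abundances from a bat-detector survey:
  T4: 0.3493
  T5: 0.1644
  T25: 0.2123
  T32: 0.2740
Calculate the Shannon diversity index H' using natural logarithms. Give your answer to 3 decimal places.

1.348

Each pᵢ ln pᵢ term (working shown to 5 dp, full precision carried): 0.3493×(-1.05182)=-0.36740, 0.1644×(-1.80545)=-0.29682, 0.2123×(-1.54975)=-0.32901, 0.274×(-1.29463)=-0.35473.
Sum = -1.34796, so H' = 1.348.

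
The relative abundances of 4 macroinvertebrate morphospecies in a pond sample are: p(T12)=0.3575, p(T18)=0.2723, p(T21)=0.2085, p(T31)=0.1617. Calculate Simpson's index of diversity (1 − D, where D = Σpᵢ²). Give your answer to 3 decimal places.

D = 0.3575² + 0.2723² + 0.2085² + 0.1617² = 0.12781 + 0.07415 + 0.04347 + 0.02615 = 0.27157 (working shown to 5 dp, full precision carried).
So 1 − D = 0.72843, i.e. 0.728 to 3 decimal places.

0.728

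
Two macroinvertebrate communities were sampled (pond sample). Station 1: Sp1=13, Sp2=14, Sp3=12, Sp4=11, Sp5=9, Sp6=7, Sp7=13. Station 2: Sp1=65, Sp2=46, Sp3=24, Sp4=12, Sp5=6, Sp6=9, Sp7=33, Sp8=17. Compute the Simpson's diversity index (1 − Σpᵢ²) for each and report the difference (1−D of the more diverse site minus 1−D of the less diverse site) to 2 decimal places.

0.04

Station 1: N=79, proportions 0.1646, 0.1772, 0.1519, 0.1392, 0.1139, 0.0886, 0.1646, giving 1−D = 0.8511 (working shown to 4 dp, full precision carried).
Station 2: N=212, proportions 0.3066, 0.217, 0.1132, 0.0566, 0.0283, 0.0425, 0.1557, 0.0802, giving 1−D = 0.8096.
Difference = |0.8511 − 0.8096| = 0.0415, i.e. 0.04 to 2 decimal places.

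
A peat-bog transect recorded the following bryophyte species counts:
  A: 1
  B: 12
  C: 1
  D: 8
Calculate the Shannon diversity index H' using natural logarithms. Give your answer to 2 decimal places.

Total N = 1+12+1+8 = 22, so the proportions are 0.0455, 0.5455, 0.0455, 0.3636 (working shown to 4 dp, full precision carried).
Each pᵢ ln pᵢ term: 0.0455×(-3.0910)=-0.1405, 0.5455×(-0.6061)=-0.3306, 0.0455×(-3.0910)=-0.1405, 0.3636×(-1.0116)=-0.3679.
Sum = -0.9795, so H' = 0.98.

0.98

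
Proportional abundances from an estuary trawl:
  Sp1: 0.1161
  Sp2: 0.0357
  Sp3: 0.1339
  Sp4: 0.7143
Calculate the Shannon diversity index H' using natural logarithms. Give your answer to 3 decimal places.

0.879

Each pᵢ ln pᵢ term (working shown to 5 dp, full precision carried): 0.1161×(-2.15330)=-0.25000, 0.0357×(-3.33260)=-0.11897, 0.1339×(-2.01066)=-0.26923, 0.7143×(-0.33645)=-0.24033.
Sum = -0.87853, so H' = 0.879.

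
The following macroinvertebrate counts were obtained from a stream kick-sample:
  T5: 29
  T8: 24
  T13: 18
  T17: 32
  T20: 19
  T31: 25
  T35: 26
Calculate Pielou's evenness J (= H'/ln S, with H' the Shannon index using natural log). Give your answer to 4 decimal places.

0.9908

Total N = 29+24+18+32+19+25+26 = 173, so the proportions are 0.16763, 0.138728, 0.104046, 0.184971, 0.109827, 0.144509, 0.150289 (working shown to 6 dp, full precision carried).
H' = −Σ pᵢ ln pᵢ = −((-0.299387) + (-0.274021) + (-0.235448) + (-0.312149) + (-0.242591) + (-0.279540) + (-0.284827)) = 1.927963.
With S = 7 species, ln S = 1.945910, so J = 1.927963/1.945910 = 0.990777, i.e. 0.9908 to 4 decimal places.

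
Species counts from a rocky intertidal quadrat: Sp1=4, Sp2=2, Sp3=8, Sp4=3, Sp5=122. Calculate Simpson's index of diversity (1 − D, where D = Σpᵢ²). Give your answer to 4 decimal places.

Total N = 4+2+8+3+122 = 139, so the proportions are 0.028777, 0.014388, 0.057554, 0.021583, 0.877698 (working shown to 6 dp, full precision carried).
D = 0.028777² + 0.014388² + 0.057554² + 0.021583² + 0.877698² = 0.000828 + 0.000207 + 0.003312 + 0.000466 + 0.770354 = 0.775167.
So 1 − D = 0.224833, i.e. 0.2248 to 4 decimal places.

0.2248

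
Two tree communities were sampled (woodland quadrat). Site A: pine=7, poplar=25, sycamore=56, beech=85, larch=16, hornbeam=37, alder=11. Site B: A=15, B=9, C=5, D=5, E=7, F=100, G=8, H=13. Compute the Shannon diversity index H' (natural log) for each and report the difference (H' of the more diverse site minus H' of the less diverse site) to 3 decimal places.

Site A: N=237, proportions 0.029536, 0.105485, 0.236287, 0.35865, 0.067511, 0.156118, 0.046414, giving H' = 1.664345 (working shown to 6 dp, full precision carried).
Site B: N=162, proportions 0.092593, 0.055556, 0.030864, 0.030864, 0.04321, 0.617284, 0.049383, 0.080247, giving H' = 1.380137.
Difference = |1.664345 − 1.380137| = 0.284208, i.e. 0.284 to 3 decimal places.

0.284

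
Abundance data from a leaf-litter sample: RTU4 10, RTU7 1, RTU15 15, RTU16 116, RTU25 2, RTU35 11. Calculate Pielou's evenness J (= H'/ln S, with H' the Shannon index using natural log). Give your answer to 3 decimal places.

0.500

Total N = 10+1+15+116+2+11 = 155, so the proportions are 0.06452, 0.00645, 0.09677, 0.74839, 0.0129, 0.07097 (working shown to 5 dp, full precision carried).
H' = −Σ pᵢ ln pᵢ = −((-0.17683) + (-0.03254) + (-0.22600) + (-0.21691) + (-0.05613) + (-0.18775)) = 0.89616.
With S = 6 species, ln S = 1.79176, so J = 0.89616/1.79176 = 0.50016, i.e. 0.500 to 3 decimal places.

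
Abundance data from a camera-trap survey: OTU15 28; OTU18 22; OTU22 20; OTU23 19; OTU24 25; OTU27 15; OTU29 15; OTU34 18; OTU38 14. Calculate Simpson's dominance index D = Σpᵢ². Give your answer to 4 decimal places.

Total N = 28+22+20+19+25+15+15+18+14 = 176, so the proportions are 0.159091, 0.125, 0.113636, 0.107955, 0.142045, 0.085227, 0.085227, 0.102273, 0.079545 (working shown to 6 dp, full precision carried).
D = 0.159091² + 0.125² + 0.113636² + 0.107955² + 0.142045² + 0.085227² + 0.085227² + 0.102273² + 0.079545² = 0.025310 + 0.015625 + 0.012913 + 0.011654 + 0.020177 + 0.007264 + 0.007264 + 0.010460 + 0.006327 = 0.116994.
To 4 decimal places, D = 0.1170.

0.1170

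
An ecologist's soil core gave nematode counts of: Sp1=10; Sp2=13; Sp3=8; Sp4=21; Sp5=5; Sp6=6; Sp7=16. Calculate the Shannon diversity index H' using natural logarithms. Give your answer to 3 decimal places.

1.837

Total N = 10+13+8+21+5+6+16 = 79, so the proportions are 0.12658, 0.16456, 0.10127, 0.26582, 0.06329, 0.07595, 0.20253 (working shown to 5 dp, full precision carried).
Each pᵢ ln pᵢ term: 0.12658×(-2.06686)=-0.26163, 0.16456×(-1.80450)=-0.29694, 0.10127×(-2.29001)=-0.23190, 0.26582×(-1.32493)=-0.35220, 0.06329×(-2.76001)=-0.17468, 0.07595×(-2.57769)=-0.19577, 0.20253×(-1.59686)=-0.32341.
Sum = -1.83654, so H' = 1.837.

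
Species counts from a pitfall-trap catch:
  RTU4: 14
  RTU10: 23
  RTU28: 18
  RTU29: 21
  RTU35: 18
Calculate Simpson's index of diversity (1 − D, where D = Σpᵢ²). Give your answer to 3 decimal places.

0.795

Total N = 14+23+18+21+18 = 94, so the proportions are 0.14894, 0.24468, 0.19149, 0.2234, 0.19149 (working shown to 5 dp, full precision carried).
D = 0.14894² + 0.24468² + 0.19149² + 0.2234² + 0.19149² = 0.02218 + 0.05987 + 0.03667 + 0.04991 + 0.03667 = 0.20530.
So 1 − D = 0.79470, i.e. 0.795 to 3 decimal places.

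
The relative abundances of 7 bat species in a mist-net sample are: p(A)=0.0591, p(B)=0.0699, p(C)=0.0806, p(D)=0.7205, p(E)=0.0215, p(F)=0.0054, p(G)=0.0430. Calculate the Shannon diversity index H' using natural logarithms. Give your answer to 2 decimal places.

Each pᵢ ln pᵢ term (working shown to 4 dp, full precision carried): 0.0591×(-2.8285)=-0.1672, 0.0699×(-2.6607)=-0.1860, 0.0806×(-2.5183)=-0.2030, 0.7205×(-0.3278)=-0.2362, 0.0215×(-3.8397)=-0.0826, 0.0054×(-5.2214)=-0.0282, 0.043×(-3.1466)=-0.1353.
Sum = -1.0384, so H' = 1.04.

1.04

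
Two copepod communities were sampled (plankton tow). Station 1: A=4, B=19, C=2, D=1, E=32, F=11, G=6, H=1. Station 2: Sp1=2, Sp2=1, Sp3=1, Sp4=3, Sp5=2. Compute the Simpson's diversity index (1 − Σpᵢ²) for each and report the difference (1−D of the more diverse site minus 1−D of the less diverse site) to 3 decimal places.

Station 1: N=76, proportions 0.05263, 0.25, 0.02632, 0.01316, 0.42105, 0.14474, 0.07895, 0.01316, giving 1−D = 0.72922 (working shown to 5 dp, full precision carried).
Station 2: N=9, proportions 0.22222, 0.11111, 0.11111, 0.33333, 0.22222, giving 1−D = 0.76543.
Difference = |0.72922 − 0.76543| = 0.03621, i.e. 0.036 to 3 decimal places.

0.036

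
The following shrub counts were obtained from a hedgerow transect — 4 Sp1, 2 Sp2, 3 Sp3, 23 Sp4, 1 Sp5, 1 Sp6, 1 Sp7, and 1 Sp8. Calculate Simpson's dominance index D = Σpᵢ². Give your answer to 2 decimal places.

Total N = 4+2+3+23+1+1+1+1 = 36, so the proportions are 0.1111, 0.0556, 0.0833, 0.6389, 0.0278, 0.0278, 0.0278, 0.0278 (working shown to 4 dp, full precision carried).
D = 0.1111² + 0.0556² + 0.0833² + 0.6389² + 0.0278² + 0.0278² + 0.0278² + 0.0278² = 0.0123 + 0.0031 + 0.0069 + 0.4082 + 0.0008 + 0.0008 + 0.0008 + 0.0008 = 0.4336.
To 2 decimal places, D = 0.43.

0.43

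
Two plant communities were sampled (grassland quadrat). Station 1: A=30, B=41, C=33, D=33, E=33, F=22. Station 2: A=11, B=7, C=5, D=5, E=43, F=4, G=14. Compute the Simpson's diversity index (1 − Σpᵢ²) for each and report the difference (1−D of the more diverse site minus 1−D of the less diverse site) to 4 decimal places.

Station 1: N=192, proportions 0.15625, 0.2135417, 0.171875, 0.171875, 0.171875, 0.1145833, giving 1−D = 0.8282335 (working shown to 7 dp, full precision carried).
Station 2: N=89, proportions 0.1235955, 0.0786517, 0.0561798, 0.0561798, 0.4831461, 0.0449438, 0.1573034, giving 1−D = 0.7120313.
Difference = |0.8282335 − 0.7120313| = 0.1162022, i.e. 0.1162 to 4 decimal places.

0.1162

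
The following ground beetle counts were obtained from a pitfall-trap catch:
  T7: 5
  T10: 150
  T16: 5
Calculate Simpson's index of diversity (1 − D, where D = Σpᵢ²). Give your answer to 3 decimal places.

Total N = 5+150+5 = 160, so the proportions are 0.03125, 0.9375, 0.03125 (working shown to 5 dp, full precision carried).
D = 0.03125² + 0.9375² + 0.03125² = 0.00098 + 0.87891 + 0.00098 = 0.88086.
So 1 − D = 0.11914, i.e. 0.119 to 3 decimal places.

0.119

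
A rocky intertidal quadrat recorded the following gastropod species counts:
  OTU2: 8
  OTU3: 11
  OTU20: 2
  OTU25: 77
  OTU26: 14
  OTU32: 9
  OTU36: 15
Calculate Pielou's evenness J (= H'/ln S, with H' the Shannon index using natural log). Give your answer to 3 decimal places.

0.725

Total N = 8+11+2+77+14+9+15 = 136, so the proportions are 0.05882, 0.08088, 0.01471, 0.56618, 0.10294, 0.06618, 0.11029 (working shown to 5 dp, full precision carried).
H' = −Σ pᵢ ln pᵢ = −((-0.16666) + (-0.20340) + (-0.06205) + (-0.32207) + (-0.23405) + (-0.17970) + (-0.24315)) = 1.41108.
With S = 7 species, ln S = 1.94591, so J = 1.41108/1.94591 = 0.72515, i.e. 0.725 to 3 decimal places.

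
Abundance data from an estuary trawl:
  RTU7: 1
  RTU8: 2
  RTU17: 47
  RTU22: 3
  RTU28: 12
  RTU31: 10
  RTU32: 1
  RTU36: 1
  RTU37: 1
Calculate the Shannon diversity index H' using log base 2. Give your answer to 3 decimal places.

1.874

Total N = 1+2+47+3+12+10+1+1+1 = 78, so the proportions are 0.01282, 0.02564, 0.60256, 0.03846, 0.15385, 0.12821, 0.01282, 0.01282, 0.01282 (working shown to 5 dp, full precision carried).
Each pᵢ log₂ pᵢ term: 0.01282×(-6.28540)=-0.08058, 0.02564×(-5.28540)=-0.13552, 0.60256×(-0.73081)=-0.44036, 0.03846×(-4.70044)=-0.18079, 0.15385×(-2.70044)=-0.41545, 0.12821×(-2.96347)=-0.37993, 0.01282×(-6.28540)=-0.08058, 0.01282×(-6.28540)=-0.08058, 0.01282×(-6.28540)=-0.08058.
Sum = -1.87438, so H' = 1.874.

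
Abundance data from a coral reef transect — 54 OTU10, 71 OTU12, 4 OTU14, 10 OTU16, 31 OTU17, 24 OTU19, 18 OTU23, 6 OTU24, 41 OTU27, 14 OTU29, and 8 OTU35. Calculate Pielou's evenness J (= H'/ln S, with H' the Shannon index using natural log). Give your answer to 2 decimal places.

0.87

Total N = 54+71+4+10+31+24+18+6+41+14+8 = 281, so the proportions are 0.1922, 0.2527, 0.0142, 0.0356, 0.1103, 0.0854, 0.0641, 0.0214, 0.1459, 0.0498, 0.0285 (working shown to 4 dp, full precision carried).
H' = −Σ pᵢ ln pᵢ = −((-0.3170) + (-0.3476) + (-0.0605) + (-0.1187) + (-0.2432) + (-0.2101) + (-0.1760) + (-0.0821) + (-0.2808) + (-0.1494) + (-0.1013)) = 2.0869.
With S = 11 species, ln S = 2.3979, so J = 2.0869/2.3979 = 0.8703, i.e. 0.87 to 2 decimal places.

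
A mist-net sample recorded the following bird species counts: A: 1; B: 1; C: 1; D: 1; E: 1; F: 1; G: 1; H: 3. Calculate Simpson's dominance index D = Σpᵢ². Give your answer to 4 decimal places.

0.1600

Total N = 1+1+1+1+1+1+1+3 = 10, so the proportions are 0.1, 0.1, 0.1, 0.1, 0.1, 0.1, 0.1, 0.3 (working shown to 6 dp, full precision carried).
D = 0.1² + 0.1² + 0.1² + 0.1² + 0.1² + 0.1² + 0.1² + 0.3² = 0.010000 + 0.010000 + 0.010000 + 0.010000 + 0.010000 + 0.010000 + 0.010000 + 0.090000 = 0.160000.
To 4 decimal places, D = 0.1600.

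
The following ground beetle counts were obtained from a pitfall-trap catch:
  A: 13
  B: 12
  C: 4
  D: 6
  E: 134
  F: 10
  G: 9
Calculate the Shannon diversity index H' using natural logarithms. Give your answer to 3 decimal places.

1.095

Total N = 13+12+4+6+134+10+9 = 188, so the proportions are 0.06915, 0.06383, 0.02128, 0.03191, 0.71277, 0.05319, 0.04787 (working shown to 5 dp, full precision carried).
Each pᵢ ln pᵢ term: 0.06915×(-2.67149)=-0.18473, 0.06383×(-2.75154)=-0.17563, 0.02128×(-3.85015)=-0.08192, 0.03191×(-3.44468)=-0.10994, 0.71277×(-0.33860)=-0.24134, 0.05319×(-2.93386)=-0.15606, 0.04787×(-3.03922)=-0.14549.
Sum = -1.09511, so H' = 1.095.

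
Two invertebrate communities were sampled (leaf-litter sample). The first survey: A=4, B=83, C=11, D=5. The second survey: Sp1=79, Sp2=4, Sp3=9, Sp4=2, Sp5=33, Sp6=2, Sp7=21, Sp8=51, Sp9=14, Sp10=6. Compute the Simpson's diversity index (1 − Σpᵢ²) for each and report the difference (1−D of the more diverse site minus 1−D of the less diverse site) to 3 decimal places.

The first survey: N=103, proportions 0.03883, 0.80583, 0.1068, 0.04854, giving 1−D = 0.33538 (working shown to 5 dp, full precision carried).
The second survey: N=221, proportions 0.35747, 0.0181, 0.04072, 0.00905, 0.14932, 0.00905, 0.09502, 0.23077, 0.06335, 0.02715, giving 1−D = 0.78074.
Difference = |0.33538 − 0.78074| = 0.44536, i.e. 0.445 to 3 decimal places.

0.445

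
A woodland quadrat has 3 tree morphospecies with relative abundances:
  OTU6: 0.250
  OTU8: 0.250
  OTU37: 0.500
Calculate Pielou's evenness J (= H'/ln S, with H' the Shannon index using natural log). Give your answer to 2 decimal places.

H' = −Σ pᵢ ln pᵢ = −((-0.3466) + (-0.3466) + (-0.3466)) = 1.0397 (working shown to 4 dp, full precision carried).
With S = 3 species, ln S = 1.0986, so J = 1.0397/1.0986 = 0.9464, i.e. 0.95 to 2 decimal places.

0.95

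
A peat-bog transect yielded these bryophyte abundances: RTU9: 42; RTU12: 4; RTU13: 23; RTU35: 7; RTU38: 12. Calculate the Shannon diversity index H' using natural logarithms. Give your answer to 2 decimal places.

1.32

Total N = 42+4+23+7+12 = 88, so the proportions are 0.4773, 0.0455, 0.2614, 0.0795, 0.1364 (working shown to 4 dp, full precision carried).
Each pᵢ ln pᵢ term: 0.4773×(-0.7397)=-0.3530, 0.0455×(-3.0910)=-0.1405, 0.2614×(-1.3418)=-0.3507, 0.0795×(-2.5314)=-0.2014, 0.1364×(-1.9924)=-0.2717.
Sum = -1.3173, so H' = 1.32.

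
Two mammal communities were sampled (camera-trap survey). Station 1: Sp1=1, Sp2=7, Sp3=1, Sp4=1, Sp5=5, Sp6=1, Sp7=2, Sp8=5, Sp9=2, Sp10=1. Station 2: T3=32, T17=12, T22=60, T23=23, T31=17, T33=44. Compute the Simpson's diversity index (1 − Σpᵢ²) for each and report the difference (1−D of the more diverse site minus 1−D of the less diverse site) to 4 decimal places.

0.0471

Station 1: N=26, proportions 0.03846154, 0.26923077, 0.03846154, 0.03846154, 0.19230769, 0.03846154, 0.07692308, 0.19230769, 0.07692308, 0.03846154, giving 1−D = 0.83431953 (working shown to 8 dp, full precision carried).
Station 2: N=188, proportions 0.17021277, 0.06382979, 0.31914894, 0.12234043, 0.09042553, 0.23404255, giving 1−D = 0.78717746.
Difference = |0.83431953 − 0.78717746| = 0.04714207, i.e. 0.0471 to 4 decimal places.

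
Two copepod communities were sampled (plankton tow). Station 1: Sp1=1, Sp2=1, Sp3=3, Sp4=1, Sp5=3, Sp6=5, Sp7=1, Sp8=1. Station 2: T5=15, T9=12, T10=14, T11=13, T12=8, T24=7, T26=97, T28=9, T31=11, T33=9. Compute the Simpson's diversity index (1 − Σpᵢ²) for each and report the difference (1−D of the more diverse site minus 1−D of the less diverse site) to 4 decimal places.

Station 1: N=16, proportions 0.0625, 0.0625, 0.1875, 0.0625, 0.1875, 0.3125, 0.0625, 0.0625, giving 1−D = 0.812500 (working shown to 6 dp, full precision carried).
Station 2: N=195, proportions 0.076923, 0.061538, 0.071795, 0.066667, 0.041026, 0.035897, 0.497436, 0.046154, 0.05641, 0.046154, giving 1−D = 0.722840.
Difference = |0.812500 − 0.722840| = 0.089660, i.e. 0.0897 to 4 decimal places.

0.0897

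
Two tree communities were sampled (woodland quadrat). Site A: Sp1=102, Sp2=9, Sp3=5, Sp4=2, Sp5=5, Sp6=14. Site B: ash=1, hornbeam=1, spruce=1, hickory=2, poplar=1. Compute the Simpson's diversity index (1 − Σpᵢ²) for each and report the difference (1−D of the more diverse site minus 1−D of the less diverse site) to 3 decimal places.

0.350

Site A: N=137, proportions 0.74453, 0.06569, 0.0365, 0.0146, 0.0365, 0.10219, giving 1−D = 0.42805 (working shown to 5 dp, full precision carried).
Site B: N=6, proportions 0.16667, 0.16667, 0.16667, 0.33333, 0.16667, giving 1−D = 0.77778.
Difference = |0.42805 − 0.77778| = 0.34973, i.e. 0.350 to 3 decimal places.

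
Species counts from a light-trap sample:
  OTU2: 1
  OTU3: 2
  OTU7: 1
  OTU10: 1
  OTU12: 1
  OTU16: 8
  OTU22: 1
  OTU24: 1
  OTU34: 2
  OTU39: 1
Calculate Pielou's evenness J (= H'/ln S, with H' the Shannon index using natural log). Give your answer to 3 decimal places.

0.835

Total N = 1+2+1+1+1+8+1+1+2+1 = 19, so the proportions are 0.05263, 0.10526, 0.05263, 0.05263, 0.05263, 0.42105, 0.05263, 0.05263, 0.10526, 0.05263 (working shown to 5 dp, full precision carried).
H' = −Σ pᵢ ln pᵢ = −((-0.15497) + (-0.23698) + (-0.15497) + (-0.15497) + (-0.15497) + (-0.36421) + (-0.15497) + (-0.15497) + (-0.23698) + (-0.15497)) = 1.92296.
With S = 10 species, ln S = 2.30259, so J = 1.92296/2.30259 = 0.83513, i.e. 0.835 to 3 decimal places.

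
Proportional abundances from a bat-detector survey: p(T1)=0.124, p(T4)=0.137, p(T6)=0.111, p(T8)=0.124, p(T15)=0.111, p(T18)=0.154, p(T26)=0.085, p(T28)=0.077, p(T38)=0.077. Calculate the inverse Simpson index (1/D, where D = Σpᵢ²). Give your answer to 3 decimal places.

D = 0.124² + 0.137² + 0.111² + 0.124² + 0.111² + 0.154² + 0.085² + 0.077² + 0.077² = 0.0153760 + 0.0187690 + 0.0123210 + 0.0153760 + 0.0123210 + 0.0237160 + 0.0072250 + 0.0059290 + 0.0059290 = 0.1169620 (working shown to 7 dp, full precision carried).
So 1/D = 8.54979, i.e. 8.550 to 3 decimal places.

8.550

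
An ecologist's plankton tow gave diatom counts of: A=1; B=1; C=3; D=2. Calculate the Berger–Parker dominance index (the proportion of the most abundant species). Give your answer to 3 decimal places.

Total N = 1+1+3+2 = 7, so the proportions are 0.14286, 0.14286, 0.42857, 0.28571 (working shown to 5 dp, full precision carried).
The largest proportion is 0.42857, i.e. d = 0.429 to 3 decimal places.

0.429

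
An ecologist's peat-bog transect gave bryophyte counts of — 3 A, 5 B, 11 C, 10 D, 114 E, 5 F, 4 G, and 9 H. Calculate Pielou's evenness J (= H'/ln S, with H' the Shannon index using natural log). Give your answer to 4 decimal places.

0.5498

Total N = 3+5+11+10+114+5+4+9 = 161, so the proportions are 0.018634, 0.031056, 0.068323, 0.062112, 0.708075, 0.031056, 0.024845, 0.055901 (working shown to 6 dp, full precision carried).
H' = −Σ pᵢ ln pᵢ = −((-0.074214) + (-0.107825) + (-0.183345) + (-0.172597) + (-0.244432) + (-0.107825) + (-0.091804) + (-0.161227)) = 1.143269.
With S = 8 species, ln S = 2.079442, so J = 1.143269/2.079442 = 0.549796, i.e. 0.5498 to 4 decimal places.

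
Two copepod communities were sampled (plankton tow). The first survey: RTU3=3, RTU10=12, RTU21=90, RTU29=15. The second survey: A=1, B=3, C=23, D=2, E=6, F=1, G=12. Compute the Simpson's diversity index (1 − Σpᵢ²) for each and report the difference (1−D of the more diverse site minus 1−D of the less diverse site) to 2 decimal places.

The first survey: N=120, proportions 0.025, 0.1, 0.75, 0.125, giving 1−D = 0.4113 (working shown to 4 dp, full precision carried).
The second survey: N=48, proportions 0.0208, 0.0625, 0.4792, 0.0417, 0.125, 0.0208, 0.25, giving 1−D = 0.6858.
Difference = |0.4113 − 0.6858| = 0.2745, i.e. 0.27 to 2 decimal places.

0.27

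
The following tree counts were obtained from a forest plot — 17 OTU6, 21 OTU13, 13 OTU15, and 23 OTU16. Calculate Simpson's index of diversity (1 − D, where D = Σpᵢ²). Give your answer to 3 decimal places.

0.739

Total N = 17+21+13+23 = 74, so the proportions are 0.22973, 0.28378, 0.17568, 0.31081 (working shown to 5 dp, full precision carried).
D = 0.22973² + 0.28378² + 0.17568² + 0.31081² = 0.05278 + 0.08053 + 0.03086 + 0.09660 = 0.26077.
So 1 − D = 0.73923, i.e. 0.739 to 3 decimal places.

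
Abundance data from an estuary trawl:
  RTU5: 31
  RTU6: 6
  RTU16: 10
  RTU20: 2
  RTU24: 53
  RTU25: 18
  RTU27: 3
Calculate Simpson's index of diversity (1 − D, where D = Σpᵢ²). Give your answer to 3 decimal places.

0.720

Total N = 31+6+10+2+53+18+3 = 123, so the proportions are 0.25203, 0.04878, 0.0813, 0.01626, 0.43089, 0.14634, 0.02439 (working shown to 5 dp, full precision carried).
D = 0.25203² + 0.04878² + 0.0813² + 0.01626² + 0.43089² + 0.14634² + 0.02439² = 0.06352 + 0.00238 + 0.00661 + 0.00026 + 0.18567 + 0.02142 + 0.00059 = 0.28045.
So 1 − D = 0.71955, i.e. 0.720 to 3 decimal places.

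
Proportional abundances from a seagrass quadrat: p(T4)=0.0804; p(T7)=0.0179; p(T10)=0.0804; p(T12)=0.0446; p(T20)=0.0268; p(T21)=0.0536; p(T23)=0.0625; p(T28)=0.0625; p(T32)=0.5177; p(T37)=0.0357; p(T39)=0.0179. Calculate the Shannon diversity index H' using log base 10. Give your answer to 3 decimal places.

0.759

Each pᵢ log₁₀ pᵢ term (working shown to 5 dp, full precision carried): 0.0804×(-1.09474)=-0.08802, 0.0179×(-1.74715)=-0.03127, 0.0804×(-1.09474)=-0.08802, 0.0446×(-1.35067)=-0.06024, 0.0268×(-1.57187)=-0.04213, 0.0536×(-1.27084)=-0.06812, 0.0625×(-1.20412)=-0.07526, 0.0625×(-1.20412)=-0.07526, 0.5177×(-0.28592)=-0.14802, 0.0357×(-1.44733)=-0.05167, 0.0179×(-1.74715)=-0.03127.
Sum = -0.75927, so H' = 0.759.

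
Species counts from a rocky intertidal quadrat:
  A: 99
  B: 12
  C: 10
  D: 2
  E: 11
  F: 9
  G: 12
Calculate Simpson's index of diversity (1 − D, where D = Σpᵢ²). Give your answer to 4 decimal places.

0.5673

Total N = 99+12+10+2+11+9+12 = 155, so the proportions are 0.63871, 0.077419, 0.064516, 0.012903, 0.070968, 0.058065, 0.077419 (working shown to 6 dp, full precision carried).
D = 0.63871² + 0.077419² + 0.064516² + 0.012903² + 0.070968² + 0.058065² + 0.077419² = 0.407950 + 0.005994 + 0.004162 + 0.000166 + 0.005036 + 0.003371 + 0.005994 = 0.432674.
So 1 − D = 0.567326, i.e. 0.5673 to 4 decimal places.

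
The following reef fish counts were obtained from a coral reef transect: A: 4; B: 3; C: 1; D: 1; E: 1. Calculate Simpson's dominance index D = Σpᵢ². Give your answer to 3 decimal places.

0.280

Total N = 4+3+1+1+1 = 10, so the proportions are 0.4, 0.3, 0.1, 0.1, 0.1 (working shown to 5 dp, full precision carried).
D = 0.4² + 0.3² + 0.1² + 0.1² + 0.1² = 0.16000 + 0.09000 + 0.01000 + 0.01000 + 0.01000 = 0.28000.
To 3 decimal places, D = 0.280.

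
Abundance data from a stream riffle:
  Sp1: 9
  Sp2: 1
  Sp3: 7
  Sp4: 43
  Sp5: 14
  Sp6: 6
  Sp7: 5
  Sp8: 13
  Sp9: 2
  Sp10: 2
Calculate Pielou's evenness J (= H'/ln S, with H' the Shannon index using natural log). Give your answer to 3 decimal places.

Total N = 9+1+7+43+14+6+5+13+2+2 = 102, so the proportions are 0.08824, 0.0098, 0.06863, 0.42157, 0.13725, 0.05882, 0.04902, 0.12745, 0.01961, 0.01961 (working shown to 5 dp, full precision carried).
H' = −Σ pᵢ ln pᵢ = −((-0.21421) + (-0.04534) + (-0.18386) + (-0.36414) + (-0.27258) + (-0.16666) + (-0.14782) + (-0.26255) + (-0.07709) + (-0.07709)) = 1.81135.
With S = 10 species, ln S = 2.30259, so J = 1.81135/2.30259 = 0.78666, i.e. 0.787 to 3 decimal places.

0.787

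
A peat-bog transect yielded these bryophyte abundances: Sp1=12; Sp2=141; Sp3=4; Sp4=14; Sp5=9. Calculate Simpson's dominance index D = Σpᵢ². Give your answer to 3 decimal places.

Total N = 12+141+4+14+9 = 180, so the proportions are 0.06667, 0.78333, 0.02222, 0.07778, 0.05 (working shown to 5 dp, full precision carried).
D = 0.06667² + 0.78333² + 0.02222² + 0.07778² + 0.05² = 0.00444 + 0.61361 + 0.00049 + 0.00605 + 0.00250 = 0.62710.
To 3 decimal places, D = 0.627.

0.627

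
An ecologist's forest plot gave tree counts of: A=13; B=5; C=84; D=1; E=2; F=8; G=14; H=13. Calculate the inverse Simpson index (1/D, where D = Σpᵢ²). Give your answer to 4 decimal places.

2.5508

Total N = 13+5+84+1+2+8+14+13 = 140, so the proportions are 0.0928571, 0.0357143, 0.6, 0.0071429, 0.0142857, 0.0571429, 0.1, 0.0928571 (working shown to 7 dp, full precision carried).
D = 0.0928571² + 0.0357143² + 0.6² + 0.0071429² + 0.0142857² + 0.0571429² + 0.1² + 0.0928571² = 0.0086224 + 0.0012755 + 0.3600000 + 0.0000510 + 0.0002041 + 0.0032653 + 0.0100000 + 0.0086224 = 0.3920408.
So 1/D = 2.550755, i.e. 2.5508 to 4 decimal places.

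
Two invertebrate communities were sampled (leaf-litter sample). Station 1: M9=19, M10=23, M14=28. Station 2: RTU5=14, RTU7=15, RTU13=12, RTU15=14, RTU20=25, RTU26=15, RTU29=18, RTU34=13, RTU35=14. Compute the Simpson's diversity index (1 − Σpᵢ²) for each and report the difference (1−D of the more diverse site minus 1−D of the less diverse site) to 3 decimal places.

Station 1: N=70, proportions 0.271429, 0.328571, 0.4, giving 1−D = 0.658367 (working shown to 6 dp, full precision carried).
Station 2: N=140, proportions 0.1, 0.107143, 0.085714, 0.1, 0.178571, 0.107143, 0.128571, 0.092857, 0.1, giving 1−D = 0.882653.
Difference = |0.658367 − 0.882653| = 0.224286, i.e. 0.224 to 3 decimal places.

0.224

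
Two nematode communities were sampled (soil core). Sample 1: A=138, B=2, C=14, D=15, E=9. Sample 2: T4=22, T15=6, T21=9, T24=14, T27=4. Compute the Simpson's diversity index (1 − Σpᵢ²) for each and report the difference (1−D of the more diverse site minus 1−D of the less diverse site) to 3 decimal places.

Sample 1: N=178, proportions 0.77528, 0.01124, 0.07865, 0.08427, 0.05056, giving 1−D = 0.38297 (working shown to 5 dp, full precision carried).
Sample 2: N=55, proportions 0.4, 0.10909, 0.16364, 0.25455, 0.07273, giving 1−D = 0.73124.
Difference = |0.38297 − 0.73124| = 0.34827, i.e. 0.348 to 3 decimal places.

0.348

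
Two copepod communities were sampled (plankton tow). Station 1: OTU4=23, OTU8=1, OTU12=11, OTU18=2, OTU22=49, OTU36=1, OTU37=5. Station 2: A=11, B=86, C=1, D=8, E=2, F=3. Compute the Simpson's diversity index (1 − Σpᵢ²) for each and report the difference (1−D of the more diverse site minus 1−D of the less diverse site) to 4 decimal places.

0.2523

Station 1: N=92, proportions 0.25, 0.01087, 0.119565, 0.021739, 0.532609, 0.01087, 0.054348, giving 1−D = 0.635870 (working shown to 6 dp, full precision carried).
Station 2: N=111, proportions 0.099099, 0.774775, 0.009009, 0.072072, 0.018018, 0.027027, giving 1−D = 0.383573.
Difference = |0.635870 − 0.383573| = 0.252297, i.e. 0.2523 to 4 decimal places.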